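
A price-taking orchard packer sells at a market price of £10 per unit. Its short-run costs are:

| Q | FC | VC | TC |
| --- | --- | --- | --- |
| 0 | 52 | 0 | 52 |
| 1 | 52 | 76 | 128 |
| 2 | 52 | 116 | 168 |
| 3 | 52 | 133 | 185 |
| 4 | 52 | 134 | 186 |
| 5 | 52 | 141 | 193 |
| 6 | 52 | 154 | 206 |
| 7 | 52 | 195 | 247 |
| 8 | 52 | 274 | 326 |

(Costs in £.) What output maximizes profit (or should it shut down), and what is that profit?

Compute π = P·Q − TC at each output: Q=0: -52; Q=1: -118; Q=2: -148; Q=3: -155; Q=4: -146; Q=5: -143; Q=6: -146; Q=7: -177; Q=8: -246.
Profit is highest at Q = 0. Equivalently, the lowest AVC in the table is 154/6 ≈ £25.67 at Q = 6, and P = £10 falls below it — price never covers variable cost, so the firm shuts down and loses only its fixed cost.

Q = 0 (shut down); profit = -£52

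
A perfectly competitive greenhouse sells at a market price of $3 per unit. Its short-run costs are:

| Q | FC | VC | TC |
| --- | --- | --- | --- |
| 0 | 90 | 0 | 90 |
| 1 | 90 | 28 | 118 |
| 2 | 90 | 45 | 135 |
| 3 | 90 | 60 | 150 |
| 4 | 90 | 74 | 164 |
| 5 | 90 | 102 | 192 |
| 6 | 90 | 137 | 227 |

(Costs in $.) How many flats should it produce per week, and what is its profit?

Tabulate TR − TC: Q=0: -90; Q=1: -115; Q=2: -129; Q=3: -141; Q=4: -152; Q=5: -177; Q=6: -209.
Profit is highest at Q = 0. Equivalently, the lowest AVC in the table is 74/4 ≈ $18.50 at Q = 4, and P = $3 falls below it — price never covers variable cost, so the firm shuts down and loses only its fixed cost.

Q = 0 (shut down); profit = -$90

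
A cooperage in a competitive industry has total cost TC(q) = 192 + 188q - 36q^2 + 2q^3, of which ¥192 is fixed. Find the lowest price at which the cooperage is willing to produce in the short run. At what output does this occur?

¥26 per unit, at q = 9

The firm shuts down when price falls below the minimum of average variable cost. AVC = VC/q = 188 - 36q + 2q^2.
dAVC/dq = -36 + 4q = 0 gives q = 9. min AVC = 188 - 36·9 + 2·9^2 = 26.
So the shutdown price is ¥26.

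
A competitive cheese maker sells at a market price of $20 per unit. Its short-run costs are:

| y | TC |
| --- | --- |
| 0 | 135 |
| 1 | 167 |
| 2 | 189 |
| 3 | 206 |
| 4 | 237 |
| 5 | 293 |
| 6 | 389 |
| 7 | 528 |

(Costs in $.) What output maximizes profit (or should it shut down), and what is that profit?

y = 0 (shut down); profit = -$135

Profit at each row (π = 20y − TC): y=0: -135; y=1: -147; y=2: -149; y=3: -146; y=4: -157; y=5: -193; y=6: -269; y=7: -388.
Profit is highest at y = 0. Equivalently, the lowest AVC in the table is 71/3 ≈ $23.67 at y = 3, and P = $20 falls below it — price never covers variable cost, so the firm shuts down and loses only its fixed cost.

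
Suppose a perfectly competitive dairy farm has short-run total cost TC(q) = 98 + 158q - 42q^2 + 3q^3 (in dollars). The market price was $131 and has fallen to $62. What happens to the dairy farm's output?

AVC = 158 - 42q + 3q^2, minimized at q = 7 where min AVC = $11. MC = 158 - 84q + 9q^2.
With P = $131 above the shutdown price, P = MC gives q = 9.
At P = $62 ≥ min AVC, set P = MC: q = 8. The firm stays open but cuts output.

Output falls from 9 to 8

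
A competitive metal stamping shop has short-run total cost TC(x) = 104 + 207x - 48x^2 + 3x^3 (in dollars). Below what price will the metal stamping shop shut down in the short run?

The firm shuts down when price falls below the minimum of average variable cost. AVC = VC/x = 207 - 48x + 3x^2.
dAVC/dx = -48 + 6x = 0 gives x = 8. min AVC = 207 - 48·8 + 3·8^2 = 15.
So the shutdown price is $15.

$15 per unit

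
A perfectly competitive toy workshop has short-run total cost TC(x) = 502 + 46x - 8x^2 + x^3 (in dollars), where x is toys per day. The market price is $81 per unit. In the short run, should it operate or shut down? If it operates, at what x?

Produce at x = 7

Strip out fixed cost: VC = 46x - 8x^2 + x^3. Then AVC = 46 - 8x + x^2 and MC = 46 - 16x + 3x^2.
The AVC parabola has its vertex at x = 8/2 = 4, where AVC = 46 - 8·4 + 4^2 = $30.
Because $81 ≥ $30, revenue can cover variable cost; the firm operates.
Set P = MC: 81 = 46 - 16x + 3x^2 → -35 - 16x + 3x^2 = 0. The roots are x = -5/3 and x = 7; the profit-maximizing output is on the rising part of MC, so x* = 7.
Check: AVC at x = 7 is $39 ≤ P, so revenue covers variable cost.
Profit = P·x − TC = 81·7 − 775 = -$208, a loss, but smaller than the $502 fixed cost the firm would lose by shutting down.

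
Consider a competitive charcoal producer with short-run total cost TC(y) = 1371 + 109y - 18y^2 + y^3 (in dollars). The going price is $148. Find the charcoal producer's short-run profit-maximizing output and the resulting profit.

AVC = 109 - 18y + y^2; min AVC = $28 at y = 9. Since P = $148 ≥ min AVC, the firm produces.
MC = 109 - 36y + 3y^2. Setting P = MC and taking the root on the rising branch gives y* = 13.
TR = 148·13 = 1924. TC = 1371 + 572 = 1943. Profit = 1924 − 1943 = -$19.
By producing, the firm covers all variable cost plus $1352 of fixed cost; shutting down would lose the full $1371.

Profit = -$19 at y = 13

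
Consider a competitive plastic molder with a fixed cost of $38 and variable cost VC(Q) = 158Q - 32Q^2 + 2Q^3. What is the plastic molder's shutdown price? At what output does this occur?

The shutdown price is the minimum of AVC. VC = 158Q - 32Q^2 + 2Q^3, so AVC = 158 - 32Q + 2Q^2.
dAVC/dQ = -32 + 4Q = 0 gives Q = 8. min AVC = 158 - 32·8 + 2·8^2 = 30.
So the shutdown price is $30.

$30 per unit, at Q = 8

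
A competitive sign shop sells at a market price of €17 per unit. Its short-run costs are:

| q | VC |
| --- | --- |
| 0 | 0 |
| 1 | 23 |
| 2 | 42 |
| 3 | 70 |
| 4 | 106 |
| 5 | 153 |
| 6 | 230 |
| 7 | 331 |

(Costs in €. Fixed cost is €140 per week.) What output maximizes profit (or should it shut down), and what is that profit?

Tabulate TR − TC: q=0: -140; q=1: -146; q=2: -148; q=3: -159; q=4: -178; q=5: -208; q=6: -268; q=7: -352.
Profit is highest at q = 0. Equivalently, the lowest AVC in the table is 42/2 ≈ €21 at q = 2, and P = €17 falls below it — price never covers variable cost, so the firm shuts down and loses only its fixed cost.

q = 0 (shut down); profit = -€140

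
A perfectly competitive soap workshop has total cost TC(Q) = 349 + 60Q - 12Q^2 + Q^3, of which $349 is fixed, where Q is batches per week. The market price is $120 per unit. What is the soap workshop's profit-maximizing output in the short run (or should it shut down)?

Produce at Q = 10

From TC, MC = TC'(Q) = 60 - 24Q + 3Q^2 and AVC = VC/Q = 60 - 12Q + Q^2.
AVC hits its minimum where MC = AVC, at Q = 6, giving min AVC = 60 - 12·6 + 6^2 = $24.
Since P = $120 ≥ min AVC = $24, price covers variable cost and the firm should produce.
Solving P = MC: -60 - 24Q + 3Q^2 = 0 ⇒ Q = -2 or 10. On the upward-sloping branch, Q* = 10.
Check: AVC at Q = 10 is $40 ≤ P, so revenue covers variable cost.
Profit = P·Q − TC = 120·10 − 749 = $451.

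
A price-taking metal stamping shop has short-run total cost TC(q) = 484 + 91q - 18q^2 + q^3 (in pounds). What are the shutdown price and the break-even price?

AVC = 91 - 18q + q^2; minimized at q = 9, giving min AVC = £10. That is the shutdown price.
ATC = 484/q + 91 - 18q + q^2. Setting dATC/dq = −484/q^2 − 18 + 2q = 0 gives q = 11 (since 2·11^3 − 18·11^2 = 484).
min ATC = 484/11 + 91 − 18·11 + 11^2 = £58. That is the break-even price.
Between these two prices the firm operates at a loss; above £58 it earns a profit.

Shutdown price = £10; break-even price = £58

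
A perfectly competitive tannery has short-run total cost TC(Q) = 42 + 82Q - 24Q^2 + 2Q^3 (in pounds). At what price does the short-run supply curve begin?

£10 per unit

The shutdown price is the minimum of AVC. VC = 82Q - 24Q^2 + 2Q^3, so AVC = 82 - 24Q + 2Q^2.
At the minimum of AVC, MC = AVC. MC = 82 - 48Q + 6Q^2; setting MC = AVC gives 4Q^2 - 24Q = 0, so Q = 6. min AVC = 10.
For P < £10 the firm produces nothing.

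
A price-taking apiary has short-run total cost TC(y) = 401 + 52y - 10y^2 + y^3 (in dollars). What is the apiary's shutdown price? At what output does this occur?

$27 per unit, at y = 5

Short-run supply begins at min AVC. From VC = 52y - 10y^2 + y^3, AVC = 52 - 10y + y^2.
At the minimum of AVC, MC = AVC. MC = 52 - 20y + 3y^2; setting MC = AVC gives 2y^2 - 10y = 0, so y = 5. min AVC = 27.
For P < $27 the firm produces nothing.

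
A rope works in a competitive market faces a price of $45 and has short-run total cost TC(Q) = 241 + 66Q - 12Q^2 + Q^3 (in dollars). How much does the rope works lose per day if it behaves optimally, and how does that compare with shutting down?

AVC = 66 - 12Q + Q^2 has its minimum $30 at Q = 6; price $45 clears that bar, so the firm operates.
With MC = 66 - 24Q + 3Q^2, P = MC on the upward-sloping part at Q* = 7.
TR = 45·7 = 315. TC = 241 + 217 = 458. Profit = 315 − 458 = -$143.
Shutting down would mean losing the fixed cost of $241, so operating at a loss of $143 is better by $98.

Profit = -$143 at Q = 7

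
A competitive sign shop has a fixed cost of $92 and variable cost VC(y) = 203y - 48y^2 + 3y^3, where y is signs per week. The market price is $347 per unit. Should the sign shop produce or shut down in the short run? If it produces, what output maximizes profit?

Variable cost is VC = 203y - 48y^2 + 3y^3, so AVC = VC/y = 203 - 48y + 3y^2 and MC = dTC/dy = 203 - 96y + 9y^2.
AVC is minimized where dAVC/dy = -48 + 6y = 0, at y = 8; min AVC = 203 - 48·8 + 3·8^2 = $11.
Because $347 ≥ $11, revenue can cover variable cost; the firm operates.
Set P = MC: 347 = 203 - 96y + 9y^2 → -144 - 96y + 9y^2 = 0. The roots are y = -4/3 and y = 12; the profit-maximizing output is on the rising part of MC, so y* = 12.
Check: AVC at y = 12 is $59 ≤ P, so revenue covers variable cost.
Profit = P·y − TC = 347·12 − 800 = $3364.

Produce at y = 12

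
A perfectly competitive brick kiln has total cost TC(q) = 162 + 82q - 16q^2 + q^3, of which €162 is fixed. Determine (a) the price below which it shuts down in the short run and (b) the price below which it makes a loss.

Shutdown price = €18; break-even price = €37

AVC = 82 - 16q + q^2; minimized at q = 8, giving min AVC = €18. That is the shutdown price.
ATC = 162/q + 82 - 16q + q^2. Setting dATC/dq = −162/q^2 − 16 + 2q = 0 gives q = 9 (since 2·9^3 − 16·9^2 = 162).
min ATC = 162/9 + 82 − 16·9 + 9^2 = €37. That is the break-even price.
For €18 ≤ P < €37 the firm produces at a loss; below €18 it shuts down.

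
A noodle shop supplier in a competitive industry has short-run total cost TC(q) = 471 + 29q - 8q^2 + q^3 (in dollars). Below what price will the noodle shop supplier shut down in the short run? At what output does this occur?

$13 per unit, at q = 4

The firm shuts down when price falls below the minimum of average variable cost. AVC = VC/q = 29 - 8q + q^2.
dAVC/dq = -8 + 2q = 0 gives q = 4. min AVC = 29 - 8·4 + 4^2 = 13.
So the shutdown price is $13.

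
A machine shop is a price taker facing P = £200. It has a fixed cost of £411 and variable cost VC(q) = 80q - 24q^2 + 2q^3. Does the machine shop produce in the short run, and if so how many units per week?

Produce at q = 10

From TC, MC = TC'(q) = 80 - 48q + 6q^2 and AVC = VC/q = 80 - 24q + 2q^2.
AVC hits its minimum where MC = AVC, at q = 6, giving min AVC = 80 - 24·6 + 2·6^2 = £8.
Since P = £200 ≥ min AVC = £8, price covers variable cost and the firm should produce.
Set P = MC: 200 = 80 - 48q + 6q^2 → -120 - 48q + 6q^2 = 0. The roots are q = -2 and q = 10; the profit-maximizing output is on the rising part of MC, so q* = 10.
Check: AVC at q = 10 is £40 ≤ P, so revenue covers variable cost.
Profit = P·q − TC = 200·10 − 811 = £1189.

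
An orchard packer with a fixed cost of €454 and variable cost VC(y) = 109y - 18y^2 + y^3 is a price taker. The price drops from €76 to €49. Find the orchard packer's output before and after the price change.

Output falls from 11 to 10

MC = 109 - 36y + 3y^2; the shutdown threshold is min AVC = €28 (at y = 9).
With P = €76 above the shutdown price, P = MC gives y = 11.
At P = €49 ≥ min AVC, set P = MC: y = 10. The firm stays open but cuts output.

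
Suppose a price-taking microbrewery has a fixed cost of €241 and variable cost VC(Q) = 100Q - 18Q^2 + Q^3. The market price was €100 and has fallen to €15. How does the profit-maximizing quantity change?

AVC = 100 - 18Q + Q^2, minimized at Q = 9 where min AVC = €19. MC = 100 - 36Q + 3Q^2.
With P = €100 above the shutdown price, P = MC gives Q = 12.
At P = €15 < min AVC = €19, price no longer covers variable cost at any output, so the firm shuts down: Q = 0.

Output falls from 12 to 0 (the firm shuts down)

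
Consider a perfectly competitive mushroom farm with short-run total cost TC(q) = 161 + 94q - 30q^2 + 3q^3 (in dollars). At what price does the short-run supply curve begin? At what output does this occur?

$19 per unit, at q = 5

Short-run supply begins at min AVC. From VC = 94q - 30q^2 + 3q^3, AVC = 94 - 30q + 3q^2.
dAVC/dq = -30 + 6q = 0 gives q = 5. min AVC = 94 - 30·5 + 3·5^2 = 19.
So the shutdown price is $19.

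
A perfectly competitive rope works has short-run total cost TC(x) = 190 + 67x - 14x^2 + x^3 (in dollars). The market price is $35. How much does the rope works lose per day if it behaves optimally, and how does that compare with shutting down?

Profit = -$62 at x = 8

AVC = 67 - 14x + x^2; min AVC = $18 at x = 7. Since P = $35 ≥ min AVC, the firm produces.
With MC = 67 - 28x + 3x^2, P = MC on the upward-sloping part at x* = 8.
TR = 35·8 = 280. TC = 190 + 152 = 342. Profit = 280 − 342 = -$62.
That loss of $62 beats the $190 the firm would lose by shutting down; producing recovers $128 of fixed cost.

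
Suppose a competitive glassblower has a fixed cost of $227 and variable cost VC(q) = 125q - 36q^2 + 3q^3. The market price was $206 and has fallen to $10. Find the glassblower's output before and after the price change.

Output falls from 9 to 0 (the firm shuts down)

MC = 125 - 72q + 9q^2; the shutdown threshold is min AVC = $17 (at q = 6).
With P = $206 above the shutdown price, P = MC gives q = 9.
At P = $10 < min AVC = $17, price no longer covers variable cost at any output, so the firm shuts down: q = 0.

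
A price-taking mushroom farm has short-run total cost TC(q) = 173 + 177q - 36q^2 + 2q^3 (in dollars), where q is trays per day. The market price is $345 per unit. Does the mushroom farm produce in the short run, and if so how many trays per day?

Variable cost is VC = 177q - 36q^2 + 2q^3, so AVC = VC/q = 177 - 36q + 2q^2 and MC = dTC/dq = 177 - 72q + 6q^2.
AVC hits its minimum where MC = AVC, at q = 9, giving min AVC = 177 - 36·9 + 2·9^2 = $15.
Since P = $345 ≥ min AVC = $15, price covers variable cost and the firm should produce.
P = MC gives -168 - 72q + 6q^2 = 0, with roots -2 and 14. Take the larger (rising MC): q* = 14.
Check: AVC at q = 14 is $65 ≤ P, so revenue covers variable cost.
Profit = P·q − TC = 345·14 − 1083 = $3747.

Produce at q = 14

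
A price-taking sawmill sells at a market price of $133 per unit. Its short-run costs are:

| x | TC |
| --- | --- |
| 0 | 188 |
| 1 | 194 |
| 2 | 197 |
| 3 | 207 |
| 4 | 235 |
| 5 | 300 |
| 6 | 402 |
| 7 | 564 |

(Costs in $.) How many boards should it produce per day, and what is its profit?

Tabulate TR − TC: x=0: -188; x=1: -61; x=2: 69; x=3: 192; x=4: 297; x=5: 365; x=6: 396; x=7: 367.
Profit is maximized at x = 6. AVC there is 214/6 = $35.67 ≤ P, so producing beats shutting down (which would give -$188).

x = 6; profit = $396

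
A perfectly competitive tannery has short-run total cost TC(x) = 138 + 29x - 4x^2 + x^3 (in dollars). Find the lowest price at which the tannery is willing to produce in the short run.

$25 per unit

The firm shuts down when price falls below the minimum of average variable cost. AVC = VC/x = 29 - 4x + x^2.
dAVC/dx = -4 + 2x = 0 gives x = 2. min AVC = 29 - 4·2 + 2^2 = 25.
For P < $25 the firm produces nothing.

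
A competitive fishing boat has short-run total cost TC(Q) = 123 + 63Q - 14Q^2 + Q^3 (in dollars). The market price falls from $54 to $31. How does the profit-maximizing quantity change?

MC = 63 - 28Q + 3Q^2; the shutdown threshold is min AVC = $14 (at Q = 7).
With P = $54 above the shutdown price, P = MC gives Q = 9.
At P = $31 ≥ min AVC, set P = MC: Q = 8. The firm stays open but cuts output.

Output falls from 9 to 8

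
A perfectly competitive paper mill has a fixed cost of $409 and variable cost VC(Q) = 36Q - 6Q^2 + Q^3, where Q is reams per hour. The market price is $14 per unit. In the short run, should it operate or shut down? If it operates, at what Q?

Shut down

Strip out fixed cost: VC = 36Q - 6Q^2 + Q^3. Then AVC = 36 - 6Q + Q^2 and MC = 36 - 12Q + 3Q^2.
The AVC parabola has its vertex at Q = 6/2 = 3, where AVC = 36 - 6·3 + 3^2 = $27.
P = $14 lies below min AVC = $27; no output level covers variable cost.
Best response: produce nothing and absorb the $409 fixed cost.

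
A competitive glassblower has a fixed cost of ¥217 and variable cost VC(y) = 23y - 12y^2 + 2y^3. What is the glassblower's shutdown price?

Short-run supply begins at min AVC. From VC = 23y - 12y^2 + 2y^3, AVC = 23 - 12y + 2y^2.
dAVC/dy = -12 + 4y = 0 gives y = 3. min AVC = 23 - 12·3 + 2·3^2 = 5.
The firm shuts down for any P below ¥5.

¥5 per unit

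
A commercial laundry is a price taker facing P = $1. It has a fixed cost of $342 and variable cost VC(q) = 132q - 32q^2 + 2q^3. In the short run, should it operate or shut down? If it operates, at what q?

Strip out fixed cost: VC = 132q - 32q^2 + 2q^3. Then AVC = 132 - 32q + 2q^2 and MC = 132 - 64q + 6q^2.
AVC is minimized where dAVC/dq = -32 + 4q = 0, at q = 8; min AVC = 132 - 32·8 + 2·8^2 = $4.
P = $1 lies below min AVC = $4; no output level covers variable cost.
Best response: produce nothing and absorb the $342 fixed cost.

Shut down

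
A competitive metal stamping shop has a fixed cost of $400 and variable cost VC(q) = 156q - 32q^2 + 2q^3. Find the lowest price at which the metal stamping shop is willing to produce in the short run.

The firm shuts down when price falls below the minimum of average variable cost. AVC = VC/q = 156 - 32q + 2q^2.
At the minimum of AVC, MC = AVC. MC = 156 - 64q + 6q^2; setting MC = AVC gives 4q^2 - 32q = 0, so q = 8. min AVC = 28.
For P < $28 the firm produces nothing.

$28 per unit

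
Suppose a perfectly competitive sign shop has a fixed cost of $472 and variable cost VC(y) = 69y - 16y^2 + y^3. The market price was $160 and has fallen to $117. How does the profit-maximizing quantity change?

Output falls from 13 to 12

AVC = 69 - 16y + y^2, minimized at y = 8 where min AVC = $5. MC = 69 - 32y + 3y^2.
At P = $160 ≥ min AVC, set P = MC on the rising branch: y = 13.
At P = $117 ≥ min AVC, set P = MC: y = 12. The firm stays open but cuts output.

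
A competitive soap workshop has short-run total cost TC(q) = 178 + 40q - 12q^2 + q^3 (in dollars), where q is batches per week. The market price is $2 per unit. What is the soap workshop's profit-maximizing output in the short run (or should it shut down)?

Shut down

From TC, MC = TC'(q) = 40 - 24q + 3q^2 and AVC = VC/q = 40 - 12q + q^2.
The AVC parabola has its vertex at q = 12/2 = 6, where AVC = 40 - 12·6 + 6^2 = $4.
P = $2 lies below min AVC = $4; no output level covers variable cost.
The firm minimizes its loss by shutting down and losing only its fixed cost of $178.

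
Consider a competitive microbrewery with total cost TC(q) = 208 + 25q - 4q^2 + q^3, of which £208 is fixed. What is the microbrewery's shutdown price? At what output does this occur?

Short-run supply begins at min AVC. From VC = 25q - 4q^2 + q^3, AVC = 25 - 4q + q^2.
dAVC/dq = -4 + 2q = 0 gives q = 2. min AVC = 25 - 4·2 + 2^2 = 21.
The firm shuts down for any P below £21.

£21 per unit, at q = 2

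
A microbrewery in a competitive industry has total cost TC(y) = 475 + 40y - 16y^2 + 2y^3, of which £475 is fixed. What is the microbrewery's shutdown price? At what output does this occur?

The firm shuts down when price falls below the minimum of average variable cost. AVC = VC/y = 40 - 16y + 2y^2.
At the minimum of AVC, MC = AVC. MC = 40 - 32y + 6y^2; setting MC = AVC gives 4y^2 - 16y = 0, so y = 4. min AVC = 8.
The firm shuts down for any P below £8.

£8 per unit, at y = 4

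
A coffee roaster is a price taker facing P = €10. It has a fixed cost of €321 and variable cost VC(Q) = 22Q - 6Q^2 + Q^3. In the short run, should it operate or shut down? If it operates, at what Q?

Shut down

Strip out fixed cost: VC = 22Q - 6Q^2 + Q^3. Then AVC = 22 - 6Q + Q^2 and MC = 22 - 12Q + 3Q^2.
AVC is minimized where dAVC/dQ = -6 + 2Q = 0, at Q = 3; min AVC = 22 - 6·3 + 3^2 = €13.
P = €10 lies below min AVC = €13; no output level covers variable cost.
Shutting down limits the loss to fixed cost, €321.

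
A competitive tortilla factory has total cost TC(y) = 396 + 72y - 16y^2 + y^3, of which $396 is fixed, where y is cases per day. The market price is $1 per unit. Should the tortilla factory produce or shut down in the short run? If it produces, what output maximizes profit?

Shut down

Strip out fixed cost: VC = 72y - 16y^2 + y^3. Then AVC = 72 - 16y + y^2 and MC = 72 - 32y + 3y^2.
The AVC parabola has its vertex at y = 16/2 = 8, where AVC = 72 - 16·8 + 8^2 = $8.
With P < min AVC ($1 < $8), every unit sold adds to the loss.
The firm minimizes its loss by shutting down and losing only its fixed cost of $396.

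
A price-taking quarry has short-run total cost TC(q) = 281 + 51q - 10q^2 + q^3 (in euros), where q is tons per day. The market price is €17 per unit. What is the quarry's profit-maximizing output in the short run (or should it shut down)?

Strip out fixed cost: VC = 51q - 10q^2 + q^3. Then AVC = 51 - 10q + q^2 and MC = 51 - 20q + 3q^2.
AVC hits its minimum where MC = AVC, at q = 5, giving min AVC = 51 - 10·5 + 5^2 = €26.
Since P = €17 < min AVC = €26, price fails to cover variable cost at any output.
Shutting down limits the loss to fixed cost, €281.

Shut down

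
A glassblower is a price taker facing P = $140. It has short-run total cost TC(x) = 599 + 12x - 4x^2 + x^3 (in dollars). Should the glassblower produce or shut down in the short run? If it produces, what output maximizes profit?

From TC, MC = TC'(x) = 12 - 8x + 3x^2 and AVC = VC/x = 12 - 4x + x^2.
AVC hits its minimum where MC = AVC, at x = 2, giving min AVC = 12 - 4·2 + 2^2 = $8.
Because $140 ≥ $8, revenue can cover variable cost; the firm operates.
Solving P = MC: -128 - 8x + 3x^2 = 0 ⇒ x = -16/3 or 8. On the upward-sloping branch, x* = 8.
Check: AVC at x = 8 is $44 ≤ P, so revenue covers variable cost.
Profit = P·x − TC = 140·8 − 951 = $169.

Produce at x = 8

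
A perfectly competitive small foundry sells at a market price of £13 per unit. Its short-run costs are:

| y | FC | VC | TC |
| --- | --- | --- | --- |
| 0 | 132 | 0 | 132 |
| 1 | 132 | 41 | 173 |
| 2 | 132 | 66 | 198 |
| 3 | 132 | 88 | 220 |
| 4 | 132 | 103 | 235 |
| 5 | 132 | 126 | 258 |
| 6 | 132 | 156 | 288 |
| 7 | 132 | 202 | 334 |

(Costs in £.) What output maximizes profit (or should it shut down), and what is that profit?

Tabulate TR − TC: y=0: -132; y=1: -160; y=2: -172; y=3: -181; y=4: -183; y=5: -193; y=6: -210; y=7: -243.
Profit is highest at y = 0. Equivalently, the lowest AVC in the table is 126/5 ≈ £25.20 at y = 5, and P = £13 falls below it — price never covers variable cost, so the firm shuts down and loses only its fixed cost.

y = 0 (shut down); profit = -£132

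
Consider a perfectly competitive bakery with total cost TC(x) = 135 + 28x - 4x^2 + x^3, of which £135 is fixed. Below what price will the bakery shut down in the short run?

Short-run supply begins at min AVC. From VC = 28x - 4x^2 + x^3, AVC = 28 - 4x + x^2.
dAVC/dx = -4 + 2x = 0 gives x = 2. min AVC = 28 - 4·2 + 2^2 = 24.
So the shutdown price is £24.

£24 per unit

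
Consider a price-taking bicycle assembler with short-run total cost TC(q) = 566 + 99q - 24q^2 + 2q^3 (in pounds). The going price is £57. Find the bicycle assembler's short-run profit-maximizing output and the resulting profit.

Profit = -£370 at q = 7

AVC = 99 - 24q + 2q^2 has its minimum £27 at q = 6; price £57 clears that bar, so the firm operates.
MC = 99 - 48q + 6q^2. Setting P = MC and taking the root on the rising branch gives q* = 7.
TR = 57·7 = 399. TC = 566 + 203 = 769. Profit = 399 − 769 = -£370.
Shutting down would mean losing the fixed cost of £566, so operating at a loss of £370 is better by £196.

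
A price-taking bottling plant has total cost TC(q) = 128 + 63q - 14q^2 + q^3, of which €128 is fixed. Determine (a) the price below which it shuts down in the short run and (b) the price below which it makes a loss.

Shutdown price = €14; break-even price = €31

AVC = 63 - 14q + q^2; minimized at q = 7, giving min AVC = €14. That is the shutdown price.
ATC = 128/q + 63 - 14q + q^2. Setting dATC/dq = −128/q^2 − 14 + 2q = 0 gives q = 8 (since 2·8^3 − 14·8^2 = 128).
min ATC = 128/8 + 63 − 14·8 + 8^2 = €31. That is the break-even price.
Between these two prices the firm operates at a loss; above €31 it earns a profit.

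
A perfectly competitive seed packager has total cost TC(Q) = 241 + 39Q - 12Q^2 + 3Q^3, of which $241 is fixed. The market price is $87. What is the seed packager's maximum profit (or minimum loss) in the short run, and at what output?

Profit = -$49 at Q = 4

AVC = 39 - 12Q + 3Q^2 has its minimum $27 at Q = 2; price $87 clears that bar, so the firm operates.
MC = 39 - 24Q + 9Q^2. Setting P = MC and taking the root on the rising branch gives Q* = 4.
TR = 87·4 = 348. TC = 241 + 156 = 397. Profit = 348 − 397 = -$49.
That loss of $49 beats the $241 the firm would lose by shutting down; producing recovers $192 of fixed cost.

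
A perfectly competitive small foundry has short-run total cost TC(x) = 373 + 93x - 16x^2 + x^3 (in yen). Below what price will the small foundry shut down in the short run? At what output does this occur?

¥29 per unit, at x = 8

The shutdown price is the minimum of AVC. VC = 93x - 16x^2 + x^3, so AVC = 93 - 16x + x^2.
At the minimum of AVC, MC = AVC. MC = 93 - 32x + 3x^2; setting MC = AVC gives 2x^2 - 16x = 0, so x = 8. min AVC = 29.
For P < ¥29 the firm produces nothing.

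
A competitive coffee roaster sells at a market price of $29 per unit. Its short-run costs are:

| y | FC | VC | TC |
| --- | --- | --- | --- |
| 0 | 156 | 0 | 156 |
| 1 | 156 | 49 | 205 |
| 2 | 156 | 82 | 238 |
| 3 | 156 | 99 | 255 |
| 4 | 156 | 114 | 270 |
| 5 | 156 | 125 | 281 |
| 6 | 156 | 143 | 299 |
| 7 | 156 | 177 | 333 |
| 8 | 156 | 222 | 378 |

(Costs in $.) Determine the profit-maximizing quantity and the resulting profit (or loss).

Tabulate TR − TC: y=0: -156; y=1: -176; y=2: -180; y=3: -168; y=4: -154; y=5: -136; y=6: -125; y=7: -130; y=8: -146.
Profit is maximized at y = 6. AVC there is 143/6 = $23.83 ≤ P, so producing beats shutting down (which would give -$156).

y = 6; profit = -$125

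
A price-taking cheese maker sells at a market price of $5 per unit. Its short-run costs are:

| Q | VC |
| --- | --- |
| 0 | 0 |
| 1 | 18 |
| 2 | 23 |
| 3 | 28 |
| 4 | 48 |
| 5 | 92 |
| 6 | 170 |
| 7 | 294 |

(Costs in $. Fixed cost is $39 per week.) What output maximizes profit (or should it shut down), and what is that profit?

Q = 0 (shut down); profit = -$39

Profit at each row (π = 5Q − TC): Q=0: -39; Q=1: -52; Q=2: -52; Q=3: -52; Q=4: -67; Q=5: -106; Q=6: -179; Q=7: -298.
Profit is highest at Q = 0. Equivalently, the lowest AVC in the table is 28/3 ≈ $9.33 at Q = 3, and P = $5 falls below it — price never covers variable cost, so the firm shuts down and loses only its fixed cost.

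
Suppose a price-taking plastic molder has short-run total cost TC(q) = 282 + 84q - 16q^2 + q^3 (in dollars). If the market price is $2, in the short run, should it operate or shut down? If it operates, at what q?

Strip out fixed cost: VC = 84q - 16q^2 + q^3. Then AVC = 84 - 16q + q^2 and MC = 84 - 32q + 3q^2.
AVC hits its minimum where MC = AVC, at q = 8, giving min AVC = 84 - 16·8 + 8^2 = $20.
Since P = $2 < min AVC = $20, price fails to cover variable cost at any output.
The firm minimizes its loss by shutting down and losing only its fixed cost of $282.

Shut down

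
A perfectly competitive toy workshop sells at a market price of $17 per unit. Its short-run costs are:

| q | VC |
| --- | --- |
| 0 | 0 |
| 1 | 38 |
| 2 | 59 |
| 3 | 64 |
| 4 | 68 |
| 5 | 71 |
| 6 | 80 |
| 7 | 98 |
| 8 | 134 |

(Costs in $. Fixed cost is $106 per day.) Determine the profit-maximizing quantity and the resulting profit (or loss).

q = 6; profit = -$84

Tabulate TR − TC: q=0: -106; q=1: -127; q=2: -131; q=3: -119; q=4: -106; q=5: -92; q=6: -84; q=7: -85; q=8: -104.
Profit is maximized at q = 6. AVC there is 80/6 = $13.33 ≤ P, so producing beats shutting down (which would give -$106).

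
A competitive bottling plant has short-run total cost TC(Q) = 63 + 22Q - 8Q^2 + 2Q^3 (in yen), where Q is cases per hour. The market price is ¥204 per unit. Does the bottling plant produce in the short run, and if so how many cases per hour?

Strip out fixed cost: VC = 22Q - 8Q^2 + 2Q^3. Then AVC = 22 - 8Q + 2Q^2 and MC = 22 - 16Q + 6Q^2.
AVC is minimized where dAVC/dQ = -8 + 4Q = 0, at Q = 2; min AVC = 22 - 8·2 + 2·2^2 = ¥14.
Because ¥204 ≥ ¥14, revenue can cover variable cost; the firm operates.
Solving P = MC: -182 - 16Q + 6Q^2 = 0 ⇒ Q = -13/3 or 7. On the upward-sloping branch, Q* = 7.
Check: AVC at Q = 7 is ¥64 ≤ P, so revenue covers variable cost.
Profit = P·Q − TC = 204·7 − 511 = ¥917.

Produce at Q = 7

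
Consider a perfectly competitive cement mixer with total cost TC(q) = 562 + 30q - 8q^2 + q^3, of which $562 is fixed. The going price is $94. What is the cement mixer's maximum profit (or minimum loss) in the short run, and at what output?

AVC = 30 - 8q + q^2 has its minimum $14 at q = 4; price $94 clears that bar, so the firm operates.
MC = 30 - 16q + 3q^2. Setting P = MC and taking the root on the rising branch gives q* = 8.
TR = 94·8 = 752. TC = 562 + 240 = 802. Profit = 752 − 802 = -$50.
That loss of $50 beats the $562 the firm would lose by shutting down; producing recovers $512 of fixed cost.

Profit = -$50 at q = 8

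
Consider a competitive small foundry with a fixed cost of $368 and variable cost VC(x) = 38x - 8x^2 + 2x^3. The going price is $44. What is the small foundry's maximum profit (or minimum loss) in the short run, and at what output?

Profit = -$332 at x = 3

AVC = 38 - 8x + 2x^2 has its minimum $30 at x = 2; price $44 clears that bar, so the firm operates.
With MC = 38 - 16x + 6x^2, P = MC on the upward-sloping part at x* = 3.
TR = 44·3 = 132. TC = 368 + 96 = 464. Profit = 132 − 464 = -$332.
By producing, the firm covers all variable cost plus $36 of fixed cost; shutting down would lose the full $368.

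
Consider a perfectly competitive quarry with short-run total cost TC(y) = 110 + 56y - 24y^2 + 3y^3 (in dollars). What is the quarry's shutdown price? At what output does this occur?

$8 per unit, at y = 4

Short-run supply begins at min AVC. From VC = 56y - 24y^2 + 3y^3, AVC = 56 - 24y + 3y^2.
dAVC/dy = -24 + 6y = 0 gives y = 4. min AVC = 56 - 24·4 + 3·4^2 = 8.
The firm shuts down for any P below $8.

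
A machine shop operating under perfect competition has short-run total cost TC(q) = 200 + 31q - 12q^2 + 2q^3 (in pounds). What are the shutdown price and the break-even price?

Shutdown price = £13; break-even price = £61

AVC = 31 - 12q + 2q^2; minimized at q = 3, giving min AVC = £13. That is the shutdown price.
ATC = 200/q + 31 - 12q + 2q^2. Setting dATC/dq = −200/q^2 − 12 + 4q = 0 gives q = 5 (since 4·5^3 − 12·5^2 = 200).
min ATC = 200/5 + 31 − 12·5 + 2·5^2 = £61. That is the break-even price.
For £13 ≤ P < £61 the firm produces at a loss; below £13 it shuts down.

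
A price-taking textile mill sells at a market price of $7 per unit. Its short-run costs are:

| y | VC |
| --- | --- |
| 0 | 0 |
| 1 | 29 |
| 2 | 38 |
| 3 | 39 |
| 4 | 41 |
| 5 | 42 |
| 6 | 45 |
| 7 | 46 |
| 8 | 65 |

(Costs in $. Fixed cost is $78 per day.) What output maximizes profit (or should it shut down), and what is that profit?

Compute π = P·y − TC at each output: y=0: -78; y=1: -100; y=2: -102; y=3: -96; y=4: -91; y=5: -85; y=6: -81; y=7: -75; y=8: -87.
Profit is maximized at y = 7. AVC there is 46/7 = $6.57 ≤ P, so producing beats shutting down (which would give -$78).

y = 7; profit = -$75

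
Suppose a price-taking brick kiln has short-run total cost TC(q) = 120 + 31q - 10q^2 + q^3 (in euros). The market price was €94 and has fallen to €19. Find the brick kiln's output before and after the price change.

Output falls from 9 to 6

MC = 31 - 20q + 3q^2; the shutdown threshold is min AVC = €6 (at q = 5).
With P = €94 above the shutdown price, P = MC gives q = 9.
At P = €19 ≥ min AVC, set P = MC: q = 6. The firm stays open but cuts output.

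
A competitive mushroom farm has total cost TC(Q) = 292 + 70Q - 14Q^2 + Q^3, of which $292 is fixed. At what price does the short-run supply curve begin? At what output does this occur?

$21 per unit, at Q = 7

Short-run supply begins at min AVC. From VC = 70Q - 14Q^2 + Q^3, AVC = 70 - 14Q + Q^2.
At the minimum of AVC, MC = AVC. MC = 70 - 28Q + 3Q^2; setting MC = AVC gives 2Q^2 - 14Q = 0, so Q = 7. min AVC = 21.
So the shutdown price is $21.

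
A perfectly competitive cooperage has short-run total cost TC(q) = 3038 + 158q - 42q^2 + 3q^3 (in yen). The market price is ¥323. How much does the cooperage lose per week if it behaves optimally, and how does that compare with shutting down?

AVC = 158 - 42q + 3q^2; min AVC = ¥11 at q = 7. Since P = ¥323 ≥ min AVC, the firm produces.
MC = 158 - 84q + 9q^2. Setting P = MC and taking the root on the rising branch gives q* = 11.
TR = 323·11 = 3553. TC = 3038 + 649 = 3687. Profit = 3553 − 3687 = -¥134.
That loss of ¥134 beats the ¥3038 the firm would lose by shutting down; producing recovers ¥2904 of fixed cost.

Profit = -¥134 at q = 11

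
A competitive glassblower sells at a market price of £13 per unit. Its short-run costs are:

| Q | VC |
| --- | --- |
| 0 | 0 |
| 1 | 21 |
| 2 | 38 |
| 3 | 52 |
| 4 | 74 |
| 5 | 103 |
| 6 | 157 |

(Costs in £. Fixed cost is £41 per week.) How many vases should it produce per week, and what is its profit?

Profit at each row (π = 13Q − TC): Q=0: -41; Q=1: -49; Q=2: -53; Q=3: -54; Q=4: -63; Q=5: -79; Q=6: -120.
Profit is highest at Q = 0. Equivalently, the lowest AVC in the table is 52/3 ≈ £17.33 at Q = 3, and P = £13 falls below it — price never covers variable cost, so the firm shuts down and loses only its fixed cost.

Q = 0 (shut down); profit = -£41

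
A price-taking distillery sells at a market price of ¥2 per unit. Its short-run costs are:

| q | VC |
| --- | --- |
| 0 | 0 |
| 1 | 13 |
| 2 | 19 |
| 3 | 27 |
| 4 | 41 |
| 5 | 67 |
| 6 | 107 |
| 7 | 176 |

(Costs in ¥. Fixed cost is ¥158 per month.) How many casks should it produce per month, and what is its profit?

q = 0 (shut down); profit = -¥158

Tabulate TR − TC: q=0: -158; q=1: -169; q=2: -173; q=3: -179; q=4: -191; q=5: -215; q=6: -253; q=7: -320.
Profit is highest at q = 0. Equivalently, the lowest AVC in the table is 27/3 ≈ ¥9 at q = 3, and P = ¥2 falls below it — price never covers variable cost, so the firm shuts down and loses only its fixed cost.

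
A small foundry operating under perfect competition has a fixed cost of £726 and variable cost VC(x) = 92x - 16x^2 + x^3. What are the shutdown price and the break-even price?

Shutdown price = £28; break-even price = £103

AVC = 92 - 16x + x^2; minimized at x = 8, giving min AVC = £28. That is the shutdown price.
ATC = 726/x + 92 - 16x + x^2. Setting dATC/dx = −726/x^2 − 16 + 2x = 0 gives x = 11 (since 2·11^3 − 16·11^2 = 726).
min ATC = 726/11 + 92 − 16·11 + 11^2 = £103. That is the break-even price.
Between these two prices the firm operates at a loss; above £103 it earns a profit.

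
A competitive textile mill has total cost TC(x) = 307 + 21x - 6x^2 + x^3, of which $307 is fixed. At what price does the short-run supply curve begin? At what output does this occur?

The firm shuts down when price falls below the minimum of average variable cost. AVC = VC/x = 21 - 6x + x^2.
dAVC/dx = -6 + 2x = 0 gives x = 3. min AVC = 21 - 6·3 + 3^2 = 12.
So the shutdown price is $12.

$12 per unit, at x = 3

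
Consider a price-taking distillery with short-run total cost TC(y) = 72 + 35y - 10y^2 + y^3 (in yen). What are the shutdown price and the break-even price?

Shutdown price = min AVC. AVC = 35 - 10y + y^2, with vertex at y = 5 and minimum ¥10.
ATC = 72/y + 35 - 10y + y^2. Setting dATC/dy = −72/y^2 − 10 + 2y = 0 gives y = 6 (since 2·6^3 − 10·6^2 = 72).
min ATC = 72/6 + 35 − 10·6 + 6^2 = ¥23. That is the break-even price.
Between these two prices the firm operates at a loss; above ¥23 it earns a profit.

Shutdown price = ¥10; break-even price = ¥23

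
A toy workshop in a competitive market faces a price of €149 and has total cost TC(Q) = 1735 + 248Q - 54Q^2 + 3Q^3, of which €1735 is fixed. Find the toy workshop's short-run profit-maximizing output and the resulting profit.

AVC = 248 - 54Q + 3Q^2; min AVC = €5 at Q = 9. Since P = €149 ≥ min AVC, the firm produces.
MC = 248 - 108Q + 9Q^2. Setting P = MC and taking the root on the rising branch gives Q* = 11.
TR = 149·11 = 1639. TC = 1735 + 187 = 1922. Profit = 1639 − 1922 = -€283.
Shutting down would mean losing the fixed cost of €1735, so operating at a loss of €283 is better by €1452.

Profit = -€283 at Q = 11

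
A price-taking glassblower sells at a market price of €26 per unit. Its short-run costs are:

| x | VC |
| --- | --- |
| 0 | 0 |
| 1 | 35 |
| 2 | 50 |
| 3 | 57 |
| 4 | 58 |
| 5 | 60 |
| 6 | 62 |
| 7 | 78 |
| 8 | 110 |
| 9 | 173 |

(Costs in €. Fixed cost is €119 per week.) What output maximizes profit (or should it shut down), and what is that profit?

Tabulate TR − TC: x=0: -119; x=1: -128; x=2: -117; x=3: -98; x=4: -73; x=5: -49; x=6: -25; x=7: -15; x=8: -21; x=9: -58.
Profit is maximized at x = 7. AVC there is 78/7 = €11.14 ≤ P, so producing beats shutting down (which would give -€119).

x = 7; profit = -€15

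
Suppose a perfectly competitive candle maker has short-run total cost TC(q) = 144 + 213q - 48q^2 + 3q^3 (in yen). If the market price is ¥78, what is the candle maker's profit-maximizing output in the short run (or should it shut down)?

Produce at q = 9

From TC, MC = TC'(q) = 213 - 96q + 9q^2 and AVC = VC/q = 213 - 48q + 3q^2.
The AVC parabola has its vertex at q = 48/6 = 8, where AVC = 213 - 48·8 + 3·8^2 = ¥21.
Because ¥78 ≥ ¥21, revenue can cover variable cost; the firm operates.
P = MC gives 135 - 96q + 9q^2 = 0, with roots 5/3 and 9. Take the larger (rising MC): q* = 9.
Check: AVC at q = 9 is ¥24 ≤ P, so revenue covers variable cost.
Profit = P·q − TC = 78·9 − 360 = ¥342.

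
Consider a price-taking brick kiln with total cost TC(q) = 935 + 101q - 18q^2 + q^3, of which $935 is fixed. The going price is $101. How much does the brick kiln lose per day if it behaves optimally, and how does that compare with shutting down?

AVC = 101 - 18q + q^2; min AVC = $20 at q = 9. Since P = $101 ≥ min AVC, the firm produces.
MC = 101 - 36q + 3q^2. Setting P = MC and taking the root on the rising branch gives q* = 12.
TR = 101·12 = 1212. TC = 935 + 348 = 1283. Profit = 1212 − 1283 = -$71.
Shutting down would mean losing the fixed cost of $935, so operating at a loss of $71 is better by $864.

Profit = -$71 at q = 12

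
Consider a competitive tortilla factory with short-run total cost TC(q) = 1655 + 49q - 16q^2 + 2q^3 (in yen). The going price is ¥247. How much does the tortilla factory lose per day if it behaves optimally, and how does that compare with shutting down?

AVC = 49 - 16q + 2q^2; min AVC = ¥17 at q = 4. Since P = ¥247 ≥ min AVC, the firm produces.
With MC = 49 - 32q + 6q^2, P = MC on the upward-sloping part at q* = 9.
TR = 247·9 = 2223. TC = 1655 + 603 = 2258. Profit = 2223 − 2258 = -¥35.
Shutting down would mean losing the fixed cost of ¥1655, so operating at a loss of ¥35 is better by ¥1620.

Profit = -¥35 at q = 9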